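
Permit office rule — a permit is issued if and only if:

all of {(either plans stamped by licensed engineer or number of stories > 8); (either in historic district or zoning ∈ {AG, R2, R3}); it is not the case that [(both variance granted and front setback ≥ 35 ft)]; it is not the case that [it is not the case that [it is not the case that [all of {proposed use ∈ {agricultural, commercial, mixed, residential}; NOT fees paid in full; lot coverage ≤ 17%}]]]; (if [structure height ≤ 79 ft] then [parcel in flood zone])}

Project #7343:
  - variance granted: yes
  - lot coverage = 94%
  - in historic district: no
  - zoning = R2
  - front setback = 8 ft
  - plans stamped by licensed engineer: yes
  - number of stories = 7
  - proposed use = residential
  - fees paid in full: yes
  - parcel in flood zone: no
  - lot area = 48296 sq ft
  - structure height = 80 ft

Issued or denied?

Issued

Atomic conditions:
  plans stamped by licensed engineer: yes → true
  number of stories > 8: 7 > 8 is false
  in historic district: no → false
  zoning ∈ {AG, R2, R3}: R2 is in the set → true
  variance granted: yes → true
  front setback ≥ 35 ft: 8 ≥ 35 is false
  proposed use ∈ {agricultural, commercial, mixed, residential}: residential is in the set → true
  NOT fees paid in full: yes → false
  lot coverage ≤ 17%: 94 ≤ 17 is false
  structure height ≤ 79 ft: 80 ≤ 79 is false
  parcel in flood zone: no → false
Combine:
[1] true OR false = true
[2] false OR true = true
[3.1] true AND false = false
[3] NOT false = true
[4.1.1.1] true AND false AND false = false
[4.1.1] NOT false = true
[4.1] NOT true = false
[4] NOT false = true
[5] false → false (antecedent false ⇒ implication holds) = true
[root] true AND true AND true AND true AND true = true
Overall: true → issued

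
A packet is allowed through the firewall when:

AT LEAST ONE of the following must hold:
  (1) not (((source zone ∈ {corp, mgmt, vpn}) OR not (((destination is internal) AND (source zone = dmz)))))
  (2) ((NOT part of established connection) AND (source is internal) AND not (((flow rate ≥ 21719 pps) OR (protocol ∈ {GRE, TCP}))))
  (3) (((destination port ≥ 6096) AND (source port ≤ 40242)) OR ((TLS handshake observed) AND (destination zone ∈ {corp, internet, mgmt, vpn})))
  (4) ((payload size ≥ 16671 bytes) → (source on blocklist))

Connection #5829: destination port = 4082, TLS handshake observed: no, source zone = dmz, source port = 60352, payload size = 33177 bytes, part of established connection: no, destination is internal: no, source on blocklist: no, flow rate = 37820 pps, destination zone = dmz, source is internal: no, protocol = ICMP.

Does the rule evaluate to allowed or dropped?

Atomic conditions:
  source zone ∈ {corp, mgmt, vpn}: dmz is not in the set → false
  destination is internal: no → false
  source zone = dmz: dmz == dmz is true
  NOT part of established connection: no → true
  source is internal: no → false
  flow rate ≥ 21719 pps: 37820 ≥ 21719 is true
  protocol ∈ {GRE, TCP}: ICMP is not in the set → false
  destination port ≥ 6096: 4082 ≥ 6096 is false
  source port ≤ 40242: 60352 ≤ 40242 is false
  TLS handshake observed: no → false
  destination zone ∈ {corp, internet, mgmt, vpn}: dmz is not in the set → false
  payload size ≥ 16671 bytes: 33177 ≥ 16671 is true
  source on blocklist: no → false
Combine:
[1.1.2.1] false AND true = false
[1.1.2] NOT false = true
[1.1] false OR true = true
[1] NOT true = false
[2.3.1] true OR false = true
[2.3] NOT true = false
[2] true AND false AND false = false
[3.1] false AND false = false
[3.2] false AND false = false
[3] false OR false = false
[4] true → false = false
[root] false OR false OR false OR false = false
Overall: false → dropped

Dropped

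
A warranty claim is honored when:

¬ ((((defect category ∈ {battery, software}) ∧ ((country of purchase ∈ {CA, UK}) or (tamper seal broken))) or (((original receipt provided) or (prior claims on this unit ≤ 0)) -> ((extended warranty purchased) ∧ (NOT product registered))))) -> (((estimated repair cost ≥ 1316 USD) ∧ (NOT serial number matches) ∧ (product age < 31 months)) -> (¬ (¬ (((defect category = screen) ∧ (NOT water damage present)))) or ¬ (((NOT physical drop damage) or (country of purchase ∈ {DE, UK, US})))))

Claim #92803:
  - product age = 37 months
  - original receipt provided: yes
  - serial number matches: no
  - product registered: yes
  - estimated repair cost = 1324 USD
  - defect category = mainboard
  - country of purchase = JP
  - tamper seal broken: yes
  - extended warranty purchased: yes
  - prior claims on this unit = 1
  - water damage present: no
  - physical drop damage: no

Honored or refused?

Atomic conditions:
  defect category ∈ {battery, software}: mainboard is not in the set → false
  country of purchase ∈ {CA, UK}: JP is not in the set → false
  tamper seal broken: yes → true
  original receipt provided: yes → true
  prior claims on this unit ≤ 0: 1 ≤ 0 is false
  extended warranty purchased: yes → true
  NOT product registered: yes → false
  estimated repair cost ≥ 1316 USD: 1324 ≥ 1316 is true
  NOT serial number matches: no → true
  product age < 31 months: 37 < 31 is false
  defect category = screen: mainboard == screen is false
  NOT water damage present: no → true
  NOT physical drop damage: no → true
  country of purchase ∈ {DE, UK, US}: JP is not in the set → false
Combine:
[1.1.1.2] false OR true = true
[1.1.1] false AND true = false
[1.1.2.1] true OR false = true
[1.1.2.2] true AND false = false
[1.1.2] true → false = false
[1.1] false OR false = false
[1] NOT false = true
[2.1] true AND true AND false = false
[2.2.1.1.1] false AND true = false
[2.2.1.1] NOT false = true
[2.2.1] NOT true = false
[2.2.2.1] true OR false = true
[2.2.2] NOT true = false
[2.2] false OR false = false
[2] false → false (antecedent false ⇒ implication holds) = true
[root] true → true = true
Overall: true → honored

Honored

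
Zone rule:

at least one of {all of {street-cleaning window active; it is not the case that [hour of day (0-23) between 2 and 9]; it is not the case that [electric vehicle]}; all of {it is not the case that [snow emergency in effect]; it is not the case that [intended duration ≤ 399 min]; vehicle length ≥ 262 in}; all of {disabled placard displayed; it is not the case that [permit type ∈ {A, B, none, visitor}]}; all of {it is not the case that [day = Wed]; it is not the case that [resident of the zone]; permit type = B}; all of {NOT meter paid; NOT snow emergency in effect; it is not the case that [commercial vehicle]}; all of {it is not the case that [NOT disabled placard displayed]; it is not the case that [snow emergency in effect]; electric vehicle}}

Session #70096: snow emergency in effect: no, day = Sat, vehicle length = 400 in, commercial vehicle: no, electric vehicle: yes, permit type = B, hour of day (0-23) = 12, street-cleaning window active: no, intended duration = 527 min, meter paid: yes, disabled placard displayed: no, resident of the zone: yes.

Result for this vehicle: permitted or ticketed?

Permitted

Atomic conditions:
  street-cleaning window active: no → false
  hour of day (0-23) between 2 and 9: 12 in [2, 9] is false
  electric vehicle: yes → true
  snow emergency in effect: no → false
  intended duration ≤ 399 min: 527 ≤ 399 is false
  vehicle length ≥ 262 in: 400 ≥ 262 is true
  disabled placard displayed: no → false
  permit type ∈ {A, B, none, visitor}: B is in the set → true
  day = Wed: Sat == Wed is false
  resident of the zone: yes → true
  permit type = B: B == B is true
  NOT meter paid: yes → false
  NOT snow emergency in effect: no → true
  commercial vehicle: no → false
  NOT disabled placard displayed: no → true
Combine:
[1.2] NOT false = true
[1.3] NOT true = false
[1] false AND true AND false = false
[2.1] NOT false = true
[2.2] NOT false = true
[2] true AND true AND true = true
[3.2] NOT true = false
[3] false AND false = false
[4.1] NOT false = true
[4.2] NOT true = false
[4] true AND false AND true = false
[5.3] NOT false = true
[5] false AND true AND true = false
[6.1] NOT true = false
[6.2] NOT false = true
[6] false AND true AND true = false
[root] false OR true OR false OR false OR false OR false = true
Overall: true → permitted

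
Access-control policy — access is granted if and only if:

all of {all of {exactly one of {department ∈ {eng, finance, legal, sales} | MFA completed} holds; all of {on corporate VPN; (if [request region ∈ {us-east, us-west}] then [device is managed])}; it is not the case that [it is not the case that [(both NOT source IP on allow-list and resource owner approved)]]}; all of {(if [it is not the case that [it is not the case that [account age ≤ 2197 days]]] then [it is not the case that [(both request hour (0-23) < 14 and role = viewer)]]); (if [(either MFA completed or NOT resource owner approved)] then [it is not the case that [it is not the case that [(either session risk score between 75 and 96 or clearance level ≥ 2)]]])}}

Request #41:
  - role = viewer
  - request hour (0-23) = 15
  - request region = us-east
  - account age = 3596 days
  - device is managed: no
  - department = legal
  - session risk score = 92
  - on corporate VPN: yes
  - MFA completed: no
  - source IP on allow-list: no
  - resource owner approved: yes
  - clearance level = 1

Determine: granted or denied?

Denied

Atomic conditions:
  department ∈ {eng, finance, legal, sales}: legal is in the set → true
  MFA completed: no → false
  on corporate VPN: yes → true
  request region ∈ {us-east, us-west}: us-east is in the set → true
  device is managed: no → false
  NOT source IP on allow-list: no → true
  resource owner approved: yes → true
  account age ≤ 2197 days: 3596 ≤ 2197 is false
  request hour (0-23) < 14: 15 < 14 is false
  role = viewer: viewer == viewer is true
  NOT resource owner approved: yes → false
  session risk score between 75 and 96: 92 in [75, 96] is true
  clearance level ≥ 2: 1 ≥ 2 is false
Combine:
[1.1] exactly-one(true, false) = true
[1.2.2] true → false = false
[1.2] true AND false = false
[1.3.1.1] true AND true = true
[1.3.1] NOT true = false
[1.3] NOT false = true
[1] true AND false AND true = false
[2.1.1.1] NOT false = true
[2.1.1] NOT true = false
[2.1.2.1] false AND true = false
[2.1.2] NOT false = true
[2.1] false → true (antecedent false ⇒ implication holds) = true
[2.2.1] false OR false = false
[2.2.2.1.1] true OR false = true
[2.2.2.1] NOT true = false
[2.2.2] NOT false = true
[2.2] false → true (antecedent false ⇒ implication holds) = true
[2] true AND true = true
[root] false AND true = false
Overall: false → denied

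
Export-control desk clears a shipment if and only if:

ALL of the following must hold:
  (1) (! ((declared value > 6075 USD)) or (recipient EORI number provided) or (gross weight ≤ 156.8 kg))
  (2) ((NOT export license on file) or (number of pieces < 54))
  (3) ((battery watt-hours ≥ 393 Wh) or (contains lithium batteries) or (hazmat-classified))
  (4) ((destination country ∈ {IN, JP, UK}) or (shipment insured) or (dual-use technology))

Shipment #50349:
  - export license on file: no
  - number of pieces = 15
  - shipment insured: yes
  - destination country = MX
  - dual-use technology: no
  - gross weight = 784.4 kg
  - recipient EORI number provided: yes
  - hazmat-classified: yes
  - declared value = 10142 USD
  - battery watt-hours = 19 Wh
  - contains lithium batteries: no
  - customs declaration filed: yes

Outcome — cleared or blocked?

Cleared

Atomic conditions:
  declared value > 6075 USD: 10142 > 6075 is true
  recipient EORI number provided: yes → true
  gross weight ≤ 156.8 kg: 784.4 ≤ 156.8 is false
  NOT export license on file: no → true
  number of pieces < 54: 15 < 54 is true
  battery watt-hours ≥ 393 Wh: 19 ≥ 393 is false
  contains lithium batteries: no → false
  hazmat-classified: yes → true
  destination country ∈ {IN, JP, UK}: MX is not in the set → false
  shipment insured: yes → true
  dual-use technology: no → false
Combine:
[1.1] NOT true = false
[1] false OR true OR false = true
[2] true OR true = true
[3] false OR false OR true = true
[4] false OR true OR false = true
[root] true AND true AND true AND true = true
Overall: true → cleared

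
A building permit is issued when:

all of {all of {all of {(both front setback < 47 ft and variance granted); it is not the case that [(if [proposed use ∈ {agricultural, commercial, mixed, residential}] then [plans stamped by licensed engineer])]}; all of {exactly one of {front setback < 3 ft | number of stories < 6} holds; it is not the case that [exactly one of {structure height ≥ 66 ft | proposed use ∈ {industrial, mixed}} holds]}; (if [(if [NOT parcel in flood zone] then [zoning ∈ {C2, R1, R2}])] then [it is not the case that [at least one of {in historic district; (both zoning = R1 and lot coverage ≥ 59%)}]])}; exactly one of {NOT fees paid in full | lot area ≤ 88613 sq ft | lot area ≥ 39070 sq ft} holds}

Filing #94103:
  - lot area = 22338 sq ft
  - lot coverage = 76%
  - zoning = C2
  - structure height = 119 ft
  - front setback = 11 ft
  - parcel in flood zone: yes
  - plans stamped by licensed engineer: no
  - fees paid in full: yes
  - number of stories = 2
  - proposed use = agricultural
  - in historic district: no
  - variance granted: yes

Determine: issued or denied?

Atomic conditions:
  front setback < 47 ft: 11 < 47 is true
  variance granted: yes → true
  proposed use ∈ {agricultural, commercial, mixed, residential}: agricultural is in the set → true
  plans stamped by licensed engineer: no → false
  front setback < 3 ft: 11 < 3 is false
  number of stories < 6: 2 < 6 is true
  structure height ≥ 66 ft: 119 ≥ 66 is true
  proposed use ∈ {industrial, mixed}: agricultural is not in the set → false
  NOT parcel in flood zone: yes → false
  zoning ∈ {C2, R1, R2}: C2 is in the set → true
  in historic district: no → false
  zoning = R1: C2 == R1 is false
  lot coverage ≥ 59%: 76 ≥ 59 is true
  NOT fees paid in full: yes → false
  lot area ≤ 88613 sq ft: 22338 ≤ 88613 is true
  lot area ≥ 39070 sq ft: 22338 ≥ 39070 is false
Combine:
[1.1.1] true AND true = true
[1.1.2.1] true → false = false
[1.1.2] NOT false = true
[1.1] true AND true = true
[1.2.1] exactly-one(false, true) = true
[1.2.2.1] exactly-one(true, false) = true
[1.2.2] NOT true = false
[1.2] true AND false = false
[1.3.1] false → true (antecedent false ⇒ implication holds) = true
[1.3.2.1.2] false AND true = false
[1.3.2.1] false OR false = false
[1.3.2] NOT false = true
[1.3] true → true = true
[1] true AND false AND true = false
[2] exactly-one(false, true, false) = true
[root] false AND true = false
Overall: false → denied

Denied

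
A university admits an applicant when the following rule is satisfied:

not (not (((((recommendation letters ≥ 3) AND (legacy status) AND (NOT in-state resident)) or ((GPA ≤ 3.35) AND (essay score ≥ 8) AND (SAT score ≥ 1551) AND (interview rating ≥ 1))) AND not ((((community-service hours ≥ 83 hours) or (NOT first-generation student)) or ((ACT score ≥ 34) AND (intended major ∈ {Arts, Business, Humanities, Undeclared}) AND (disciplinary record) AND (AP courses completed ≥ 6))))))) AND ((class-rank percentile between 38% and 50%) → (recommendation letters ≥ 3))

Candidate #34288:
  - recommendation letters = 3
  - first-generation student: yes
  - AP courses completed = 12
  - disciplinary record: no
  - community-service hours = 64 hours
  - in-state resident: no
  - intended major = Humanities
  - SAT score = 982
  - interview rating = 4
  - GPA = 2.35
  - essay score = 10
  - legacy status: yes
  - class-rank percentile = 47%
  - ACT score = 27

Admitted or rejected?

Atomic conditions:
  recommendation letters ≥ 3: 3 ≥ 3 is true
  legacy status: yes → true
  NOT in-state resident: no → true
  GPA ≤ 3.35: 2.35 ≤ 3.35 is true
  essay score ≥ 8: 10 ≥ 8 is true
  SAT score ≥ 1551: 982 ≥ 1551 is false
  interview rating ≥ 1: 4 ≥ 1 is true
  community-service hours ≥ 83 hours: 64 ≥ 83 is false
  NOT first-generation student: yes → false
  ACT score ≥ 34: 27 ≥ 34 is false
  intended major ∈ {Arts, Business, Humanities, Undeclared}: Humanities is in the set → true
  disciplinary record: no → false
  AP courses completed ≥ 6: 12 ≥ 6 is true
  class-rank percentile between 38% and 50%: 47 in [38, 50] is true
Combine:
[1.1.1.1.1] true AND true AND true = true
[1.1.1.1.2] true AND true AND false AND true = false
[1.1.1.1] true OR false = true
[1.1.1.2.1.1] false OR false = false
[1.1.1.2.1.2] false AND true AND false AND true = false
[1.1.1.2.1] false OR false = false
[1.1.1.2] NOT false = true
[1.1.1] true AND true = true
[1.1] NOT true = false
[1] NOT false = true
[2] true → true = true
[root] true AND true = true
Overall: true → admitted

Admitted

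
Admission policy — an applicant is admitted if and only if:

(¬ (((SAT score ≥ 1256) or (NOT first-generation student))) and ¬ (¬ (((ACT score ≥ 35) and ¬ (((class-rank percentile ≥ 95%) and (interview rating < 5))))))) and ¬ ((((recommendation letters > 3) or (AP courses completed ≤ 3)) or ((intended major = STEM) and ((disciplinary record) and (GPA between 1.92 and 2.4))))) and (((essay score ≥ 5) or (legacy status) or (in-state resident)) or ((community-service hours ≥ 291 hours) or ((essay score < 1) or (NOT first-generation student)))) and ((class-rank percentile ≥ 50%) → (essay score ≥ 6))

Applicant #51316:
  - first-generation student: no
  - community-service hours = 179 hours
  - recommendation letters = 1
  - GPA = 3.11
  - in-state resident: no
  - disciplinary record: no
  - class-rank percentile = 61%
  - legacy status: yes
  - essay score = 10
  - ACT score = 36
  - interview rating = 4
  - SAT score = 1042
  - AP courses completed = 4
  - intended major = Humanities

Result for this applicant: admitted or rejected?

Rejected

Atomic conditions:
  SAT score ≥ 1256: 1042 ≥ 1256 is false
  NOT first-generation student: no → true
  ACT score ≥ 35: 36 ≥ 35 is true
  class-rank percentile ≥ 95%: 61 ≥ 95 is false
  interview rating < 5: 4 < 5 is true
  recommendation letters > 3: 1 > 3 is false
  AP courses completed ≤ 3: 4 ≤ 3 is false
  intended major = STEM: Humanities == STEM is false
  disciplinary record: no → false
  GPA between 1.92 and 2.4: 3.11 in [1.92, 2.4] is false
  essay score ≥ 5: 10 ≥ 5 is true
  legacy status: yes → true
  in-state resident: no → false
  community-service hours ≥ 291 hours: 179 ≥ 291 is false
  essay score < 1: 10 < 1 is false
  class-rank percentile ≥ 50%: 61 ≥ 50 is true
  essay score ≥ 6: 10 ≥ 6 is true
Combine:
[1.1.1] false OR true = true
[1.1] NOT true = false
[1.2.1.1.2.1] false AND true = false
[1.2.1.1.2] NOT false = true
[1.2.1.1] true AND true = true
[1.2.1] NOT true = false
[1.2] NOT false = true
[1] false AND true = false
[2.1.1] false OR false = false
[2.1.2.2] false AND false = false
[2.1.2] false AND false = false
[2.1] false OR false = false
[2] NOT false = true
[3.1] true OR true OR false = true
[3.2.2] false OR true = true
[3.2] false OR true = true
[3] true OR true = true
[4] true → true = true
[root] false AND true AND true AND true = false
Overall: false → rejected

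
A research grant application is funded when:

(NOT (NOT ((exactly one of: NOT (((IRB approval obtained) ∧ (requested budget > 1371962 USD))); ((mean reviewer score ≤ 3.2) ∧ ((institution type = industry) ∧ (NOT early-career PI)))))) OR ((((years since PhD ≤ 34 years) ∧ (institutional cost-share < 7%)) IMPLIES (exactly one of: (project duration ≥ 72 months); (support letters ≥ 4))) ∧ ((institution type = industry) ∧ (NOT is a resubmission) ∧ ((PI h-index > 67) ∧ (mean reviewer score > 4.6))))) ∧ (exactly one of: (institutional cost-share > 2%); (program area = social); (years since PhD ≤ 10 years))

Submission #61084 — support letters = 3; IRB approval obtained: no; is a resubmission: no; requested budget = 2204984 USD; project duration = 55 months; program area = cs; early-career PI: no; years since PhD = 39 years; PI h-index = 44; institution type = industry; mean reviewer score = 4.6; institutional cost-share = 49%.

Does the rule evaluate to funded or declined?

Funded

Atomic conditions:
  IRB approval obtained: no → false
  requested budget > 1371962 USD: 2204984 > 1371962 is true
  mean reviewer score ≤ 3.2: 4.6 ≤ 3.2 is false
  institution type = industry: industry == industry is true
  NOT early-career PI: no → true
  years since PhD ≤ 34 years: 39 ≤ 34 is false
  institutional cost-share < 7%: 49 < 7 is false
  project duration ≥ 72 months: 55 ≥ 72 is false
  support letters ≥ 4: 3 ≥ 4 is false
  NOT is a resubmission: no → true
  PI h-index > 67: 44 > 67 is false
  mean reviewer score > 4.6: 4.6 > 4.6 is false
  institutional cost-share > 2%: 49 > 2 is true
  program area = social: cs == social is false
  years since PhD ≤ 10 years: 39 ≤ 10 is false
Combine:
[1.1.1.1.1.1] false AND true = false
[1.1.1.1.1] NOT false = true
[1.1.1.1.2.2] true AND true = true
[1.1.1.1.2] false AND true = false
[1.1.1.1] exactly-one(true, false) = true
[1.1.1] NOT true = false
[1.1] NOT false = true
[1.2.1.1] false AND false = false
[1.2.1.2] exactly-one(false, false) = false
[1.2.1] false → false (antecedent false ⇒ implication holds) = true
[1.2.2.3] false AND false = false
[1.2.2] true AND true AND false = false
[1.2] true AND false = false
[1] true OR false = true
[2] exactly-one(true, false, false) = true
[root] true AND true = true
Overall: true → funded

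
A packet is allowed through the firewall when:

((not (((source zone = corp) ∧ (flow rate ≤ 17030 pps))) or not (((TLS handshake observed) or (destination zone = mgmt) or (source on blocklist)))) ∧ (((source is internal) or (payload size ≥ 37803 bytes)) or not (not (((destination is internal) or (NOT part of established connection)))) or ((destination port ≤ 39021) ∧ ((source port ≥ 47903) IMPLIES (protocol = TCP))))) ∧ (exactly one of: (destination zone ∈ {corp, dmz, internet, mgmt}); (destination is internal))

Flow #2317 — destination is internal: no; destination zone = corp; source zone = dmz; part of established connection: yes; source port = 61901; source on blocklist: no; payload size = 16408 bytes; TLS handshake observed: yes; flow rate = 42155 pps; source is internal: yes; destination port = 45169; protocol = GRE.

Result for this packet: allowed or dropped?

Atomic conditions:
  source zone = corp: dmz == corp is false
  flow rate ≤ 17030 pps: 42155 ≤ 17030 is false
  TLS handshake observed: yes → true
  destination zone = mgmt: corp == mgmt is false
  source on blocklist: no → false
  source is internal: yes → true
  payload size ≥ 37803 bytes: 16408 ≥ 37803 is false
  destination is internal: no → false
  NOT part of established connection: yes → false
  destination port ≤ 39021: 45169 ≤ 39021 is false
  source port ≥ 47903: 61901 ≥ 47903 is true
  protocol = TCP: GRE == TCP is false
  destination zone ∈ {corp, dmz, internet, mgmt}: corp is in the set → true
Combine:
[1.1.1.1] false AND false = false
[1.1.1] NOT false = true
[1.1.2.1] true OR false OR false = true
[1.1.2] NOT true = false
[1.1] true OR false = true
[1.2.1] true OR false = true
[1.2.2.1.1] false OR false = false
[1.2.2.1] NOT false = true
[1.2.2] NOT true = false
[1.2.3.2] true → false = false
[1.2.3] false AND false = false
[1.2] true OR false OR false = true
[1] true AND true = true
[2] exactly-one(true, false) = true
[root] true AND true = true
Overall: true → allowed

Allowed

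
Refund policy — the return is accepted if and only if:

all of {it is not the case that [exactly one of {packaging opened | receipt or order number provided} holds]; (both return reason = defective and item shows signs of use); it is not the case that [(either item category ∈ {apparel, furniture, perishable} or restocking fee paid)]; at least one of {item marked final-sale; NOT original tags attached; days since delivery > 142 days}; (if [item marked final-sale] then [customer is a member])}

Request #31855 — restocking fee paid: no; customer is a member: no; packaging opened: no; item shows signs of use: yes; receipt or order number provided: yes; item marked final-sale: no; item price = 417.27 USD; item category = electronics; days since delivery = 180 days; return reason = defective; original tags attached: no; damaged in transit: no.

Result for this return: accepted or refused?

Refused

Atomic conditions:
  packaging opened: no → false
  receipt or order number provided: yes → true
  return reason = defective: defective == defective is true
  item shows signs of use: yes → true
  item category ∈ {apparel, furniture, perishable}: electronics is not in the set → false
  restocking fee paid: no → false
  item marked final-sale: no → false
  NOT original tags attached: no → true
  days since delivery > 142 days: 180 > 142 is true
  customer is a member: no → false
Combine:
[1.1] exactly-one(false, true) = true
[1] NOT true = false
[2] true AND true = true
[3.1] false OR false = false
[3] NOT false = true
[4] false OR true OR true = true
[5] false → false (antecedent false ⇒ implication holds) = true
[root] false AND true AND true AND true AND true = false
Overall: false → refused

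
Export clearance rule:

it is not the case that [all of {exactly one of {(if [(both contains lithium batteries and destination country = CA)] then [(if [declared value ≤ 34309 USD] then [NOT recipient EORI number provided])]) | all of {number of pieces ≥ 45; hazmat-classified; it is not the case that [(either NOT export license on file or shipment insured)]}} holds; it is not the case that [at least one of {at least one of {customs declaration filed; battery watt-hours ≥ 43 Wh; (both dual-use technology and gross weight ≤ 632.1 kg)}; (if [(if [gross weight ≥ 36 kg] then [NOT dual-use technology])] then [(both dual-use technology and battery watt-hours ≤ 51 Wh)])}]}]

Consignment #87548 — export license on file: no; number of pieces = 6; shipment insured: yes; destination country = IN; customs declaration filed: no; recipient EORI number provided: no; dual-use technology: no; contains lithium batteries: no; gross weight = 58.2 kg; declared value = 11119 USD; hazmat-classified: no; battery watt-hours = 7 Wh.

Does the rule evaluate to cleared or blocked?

Blocked

Atomic conditions:
  contains lithium batteries: no → false
  destination country = CA: IN == CA is false
  declared value ≤ 34309 USD: 11119 ≤ 34309 is true
  NOT recipient EORI number provided: no → true
  number of pieces ≥ 45: 6 ≥ 45 is false
  hazmat-classified: no → false
  NOT export license on file: no → true
  shipment insured: yes → true
  customs declaration filed: no → false
  battery watt-hours ≥ 43 Wh: 7 ≥ 43 is false
  dual-use technology: no → false
  gross weight ≤ 632.1 kg: 58.2 ≤ 632.1 is true
  gross weight ≥ 36 kg: 58.2 ≥ 36 is true
  NOT dual-use technology: no → true
  battery watt-hours ≤ 51 Wh: 7 ≤ 51 is true
Combine:
[1.1.1.1] false AND false = false
[1.1.1.2] true → true = true
[1.1.1] false → true (antecedent false ⇒ implication holds) = true
[1.1.2.3.1] true OR true = true
[1.1.2.3] NOT true = false
[1.1.2] false AND false AND false = false
[1.1] exactly-one(true, false) = true
[1.2.1.1.3] false AND true = false
[1.2.1.1] false OR false OR false = false
[1.2.1.2.1] true → true = true
[1.2.1.2.2] false AND true = false
[1.2.1.2] true → false = false
[1.2.1] false OR false = false
[1.2] NOT false = true
[1] true AND true = true
[root] NOT true = false
Overall: false → blocked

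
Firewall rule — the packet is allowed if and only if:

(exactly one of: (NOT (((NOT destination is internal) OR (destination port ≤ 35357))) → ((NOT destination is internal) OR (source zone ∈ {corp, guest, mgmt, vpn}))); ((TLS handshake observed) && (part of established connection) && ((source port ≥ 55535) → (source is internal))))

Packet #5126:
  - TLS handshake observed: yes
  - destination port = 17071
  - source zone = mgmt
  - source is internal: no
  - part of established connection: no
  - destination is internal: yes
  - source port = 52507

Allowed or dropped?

Atomic conditions:
  NOT destination is internal: yes → false
  destination port ≤ 35357: 17071 ≤ 35357 is true
  source zone ∈ {corp, guest, mgmt, vpn}: mgmt is in the set → true
  TLS handshake observed: yes → true
  part of established connection: no → false
  source port ≥ 55535: 52507 ≥ 55535 is false
  source is internal: no → false
Combine:
[1.1.1] false OR true = true
[1.1] NOT true = false
[1.2] false OR true = true
[1] false → true (antecedent false ⇒ implication holds) = true
[2.3] false → false (antecedent false ⇒ implication holds) = true
[2] true AND false AND true = false
[root] exactly-one(true, false) = true
Overall: true → allowed

Allowed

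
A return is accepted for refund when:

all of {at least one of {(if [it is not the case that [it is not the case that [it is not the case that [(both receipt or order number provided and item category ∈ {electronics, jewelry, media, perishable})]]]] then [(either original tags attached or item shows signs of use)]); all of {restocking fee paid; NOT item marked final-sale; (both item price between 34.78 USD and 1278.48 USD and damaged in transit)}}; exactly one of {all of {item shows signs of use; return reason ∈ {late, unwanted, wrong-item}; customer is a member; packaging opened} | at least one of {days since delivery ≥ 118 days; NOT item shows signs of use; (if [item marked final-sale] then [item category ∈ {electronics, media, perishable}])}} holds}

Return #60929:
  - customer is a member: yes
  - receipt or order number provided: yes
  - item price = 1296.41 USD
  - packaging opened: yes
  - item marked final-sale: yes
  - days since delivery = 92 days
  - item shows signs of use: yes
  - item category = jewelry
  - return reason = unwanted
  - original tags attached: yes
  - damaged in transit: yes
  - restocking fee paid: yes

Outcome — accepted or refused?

Accepted

Atomic conditions:
  receipt or order number provided: yes → true
  item category ∈ {electronics, jewelry, media, perishable}: jewelry is in the set → true
  original tags attached: yes → true
  item shows signs of use: yes → true
  restocking fee paid: yes → true
  NOT item marked final-sale: yes → false
  item price between 34.78 USD and 1278.48 USD: 1296.41 in [34.78, 1278.48] is false
  damaged in transit: yes → true
  return reason ∈ {late, unwanted, wrong-item}: unwanted is in the set → true
  customer is a member: yes → true
  packaging opened: yes → true
  days since delivery ≥ 118 days: 92 ≥ 118 is false
  NOT item shows signs of use: yes → false
  item marked final-sale: yes → true
  item category ∈ {electronics, media, perishable}: jewelry is not in the set → false
Combine:
[1.1.1.1.1.1] true AND true = true
[1.1.1.1.1] NOT true = false
[1.1.1.1] NOT false = true
[1.1.1] NOT true = false
[1.1.2] true OR true = true
[1.1] false → true (antecedent false ⇒ implication holds) = true
[1.2.3] false AND true = false
[1.2] true AND false AND false = false
[1] true OR false = true
[2.1] true AND true AND true AND true = true
[2.2.3] true → false = false
[2.2] false OR false OR false = false
[2] exactly-one(true, false) = true
[root] true AND true = true
Overall: true → accepted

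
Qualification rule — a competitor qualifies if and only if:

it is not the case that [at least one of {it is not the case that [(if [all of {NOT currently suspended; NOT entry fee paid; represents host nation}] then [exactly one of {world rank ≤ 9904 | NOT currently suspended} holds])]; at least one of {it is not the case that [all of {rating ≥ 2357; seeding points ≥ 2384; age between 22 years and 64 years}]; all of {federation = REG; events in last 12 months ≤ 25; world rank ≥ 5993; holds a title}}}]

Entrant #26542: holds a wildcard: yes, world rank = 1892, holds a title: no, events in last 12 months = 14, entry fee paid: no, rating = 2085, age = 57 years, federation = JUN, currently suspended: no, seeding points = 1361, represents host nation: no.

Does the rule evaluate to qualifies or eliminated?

Eliminated

Atomic conditions:
  NOT currently suspended: no → true
  NOT entry fee paid: no → true
  represents host nation: no → false
  world rank ≤ 9904: 1892 ≤ 9904 is true
  rating ≥ 2357: 2085 ≥ 2357 is false
  seeding points ≥ 2384: 1361 ≥ 2384 is false
  age between 22 years and 64 years: 57 in [22, 64] is true
  federation = REG: JUN == REG is false
  events in last 12 months ≤ 25: 14 ≤ 25 is true
  world rank ≥ 5993: 1892 ≥ 5993 is false
  holds a title: no → false
Combine:
[1.1.1.1] true AND true AND false = false
[1.1.1.2] exactly-one(true, true) = false
[1.1.1] false → false (antecedent false ⇒ implication holds) = true
[1.1] NOT true = false
[1.2.1.1] false AND false AND true = false
[1.2.1] NOT false = true
[1.2.2] false AND true AND false AND false = false
[1.2] true OR false = true
[1] false OR true = true
[root] NOT true = false
Overall: false → eliminated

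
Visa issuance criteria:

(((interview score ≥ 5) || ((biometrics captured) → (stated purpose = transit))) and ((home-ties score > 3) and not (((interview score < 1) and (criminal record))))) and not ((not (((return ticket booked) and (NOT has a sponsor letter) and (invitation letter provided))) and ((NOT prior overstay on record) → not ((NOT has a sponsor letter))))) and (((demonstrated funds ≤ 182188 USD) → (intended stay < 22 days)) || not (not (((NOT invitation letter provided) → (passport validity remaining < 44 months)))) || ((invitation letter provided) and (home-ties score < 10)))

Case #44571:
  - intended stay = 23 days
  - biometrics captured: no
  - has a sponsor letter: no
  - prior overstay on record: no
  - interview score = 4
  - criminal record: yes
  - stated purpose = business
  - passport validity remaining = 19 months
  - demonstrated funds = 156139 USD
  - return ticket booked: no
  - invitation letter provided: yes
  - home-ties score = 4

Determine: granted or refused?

Granted

Atomic conditions:
  interview score ≥ 5: 4 ≥ 5 is false
  biometrics captured: no → false
  stated purpose = transit: business == transit is false
  home-ties score > 3: 4 > 3 is true
  interview score < 1: 4 < 1 is false
  criminal record: yes → true
  return ticket booked: no → false
  NOT has a sponsor letter: no → true
  invitation letter provided: yes → true
  NOT prior overstay on record: no → true
  demonstrated funds ≤ 182188 USD: 156139 ≤ 182188 is true
  intended stay < 22 days: 23 < 22 is false
  NOT invitation letter provided: yes → false
  passport validity remaining < 44 months: 19 < 44 is true
  home-ties score < 10: 4 < 10 is true
Combine:
[1.1.2] false → false (antecedent false ⇒ implication holds) = true
[1.1] false OR true = true
[1.2.2.1] false AND true = false
[1.2.2] NOT false = true
[1.2] true AND true = true
[1] true AND true = true
[2.1.1.1] false AND true AND true = false
[2.1.1] NOT false = true
[2.1.2.2] NOT true = false
[2.1.2] true → false = false
[2.1] true AND false = false
[2] NOT false = true
[3.1] true → false = false
[3.2.1.1] false → true (antecedent false ⇒ implication holds) = true
[3.2.1] NOT true = false
[3.2] NOT false = true
[3.3] true AND true = true
[3] false OR true OR true = true
[root] true AND true AND true = true
Overall: true → granted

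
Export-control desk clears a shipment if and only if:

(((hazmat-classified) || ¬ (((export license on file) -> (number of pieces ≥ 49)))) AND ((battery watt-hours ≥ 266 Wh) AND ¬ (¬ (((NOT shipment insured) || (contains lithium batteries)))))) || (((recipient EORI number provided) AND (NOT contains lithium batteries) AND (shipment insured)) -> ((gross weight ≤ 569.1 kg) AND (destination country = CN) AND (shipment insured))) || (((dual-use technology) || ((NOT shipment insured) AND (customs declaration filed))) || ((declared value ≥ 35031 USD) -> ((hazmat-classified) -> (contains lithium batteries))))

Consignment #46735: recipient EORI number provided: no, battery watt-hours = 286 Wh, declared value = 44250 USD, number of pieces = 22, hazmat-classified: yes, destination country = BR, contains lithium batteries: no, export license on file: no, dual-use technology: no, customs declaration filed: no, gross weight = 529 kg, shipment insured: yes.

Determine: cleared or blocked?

Cleared

Atomic conditions:
  hazmat-classified: yes → true
  export license on file: no → false
  number of pieces ≥ 49: 22 ≥ 49 is false
  battery watt-hours ≥ 266 Wh: 286 ≥ 266 is true
  NOT shipment insured: yes → false
  contains lithium batteries: no → false
  recipient EORI number provided: no → false
  NOT contains lithium batteries: no → true
  shipment insured: yes → true
  gross weight ≤ 569.1 kg: 529 ≤ 569.1 is true
  destination country = CN: BR == CN is false
  dual-use technology: no → false
  customs declaration filed: no → false
  declared value ≥ 35031 USD: 44250 ≥ 35031 is true
Combine:
[1.1.2.1] false → false (antecedent false ⇒ implication holds) = true
[1.1.2] NOT true = false
[1.1] true OR false = true
[1.2.2.1.1] false OR false = false
[1.2.2.1] NOT false = true
[1.2.2] NOT true = false
[1.2] true AND false = false
[1] true AND false = false
[2.1] false AND true AND true = false
[2.2] true AND false AND true = false
[2] false → false (antecedent false ⇒ implication holds) = true
[3.1.2] false AND false = false
[3.1] false OR false = false
[3.2.2] true → false = false
[3.2] true → false = false
[3] false OR false = false
[root] false OR true OR false = true
Overall: true → cleared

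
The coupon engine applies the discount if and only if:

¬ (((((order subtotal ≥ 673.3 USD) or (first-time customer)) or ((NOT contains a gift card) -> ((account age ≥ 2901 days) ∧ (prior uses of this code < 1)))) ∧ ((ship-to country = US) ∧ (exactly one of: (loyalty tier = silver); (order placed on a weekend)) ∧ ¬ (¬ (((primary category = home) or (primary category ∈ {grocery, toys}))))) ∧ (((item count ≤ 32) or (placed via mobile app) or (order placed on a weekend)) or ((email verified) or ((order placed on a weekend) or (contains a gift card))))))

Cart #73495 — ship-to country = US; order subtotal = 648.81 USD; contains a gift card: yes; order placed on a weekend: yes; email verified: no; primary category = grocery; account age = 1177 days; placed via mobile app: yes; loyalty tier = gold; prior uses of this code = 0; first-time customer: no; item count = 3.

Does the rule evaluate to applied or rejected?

Rejected

Atomic conditions:
  order subtotal ≥ 673.3 USD: 648.81 ≥ 673.3 is false
  first-time customer: no → false
  NOT contains a gift card: yes → false
  account age ≥ 2901 days: 1177 ≥ 2901 is false
  prior uses of this code < 1: 0 < 1 is true
  ship-to country = US: US == US is true
  loyalty tier = silver: gold == silver is false
  order placed on a weekend: yes → true
  primary category = home: grocery == home is false
  primary category ∈ {grocery, toys}: grocery is in the set → true
  item count ≤ 32: 3 ≤ 32 is true
  placed via mobile app: yes → true
  email verified: no → false
  contains a gift card: yes → true
Combine:
[1.1.1] false OR false = false
[1.1.2.2] false AND true = false
[1.1.2] false → false (antecedent false ⇒ implication holds) = true
[1.1] false OR true = true
[1.2.2] exactly-one(false, true) = true
[1.2.3.1.1] false OR true = true
[1.2.3.1] NOT true = false
[1.2.3] NOT false = true
[1.2] true AND true AND true = true
[1.3.1] true OR true OR true = true
[1.3.2.2] true OR true = true
[1.3.2] false OR true = true
[1.3] true OR true = true
[1] true AND true AND true = true
[root] NOT true = false
Overall: false → rejected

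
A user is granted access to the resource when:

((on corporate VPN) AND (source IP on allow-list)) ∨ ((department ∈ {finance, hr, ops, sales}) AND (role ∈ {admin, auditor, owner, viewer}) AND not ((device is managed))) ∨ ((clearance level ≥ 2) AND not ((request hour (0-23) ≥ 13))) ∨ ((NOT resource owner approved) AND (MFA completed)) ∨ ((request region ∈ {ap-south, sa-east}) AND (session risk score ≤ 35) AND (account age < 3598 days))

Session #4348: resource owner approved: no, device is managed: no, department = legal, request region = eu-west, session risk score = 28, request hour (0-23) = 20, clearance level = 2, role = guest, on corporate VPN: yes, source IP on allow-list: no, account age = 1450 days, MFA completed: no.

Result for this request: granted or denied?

Denied

Atomic conditions:
  on corporate VPN: yes → true
  source IP on allow-list: no → false
  department ∈ {finance, hr, ops, sales}: legal is not in the set → false
  role ∈ {admin, auditor, owner, viewer}: guest is not in the set → false
  device is managed: no → false
  clearance level ≥ 2: 2 ≥ 2 is true
  request hour (0-23) ≥ 13: 20 ≥ 13 is true
  NOT resource owner approved: no → true
  MFA completed: no → false
  request region ∈ {ap-south, sa-east}: eu-west is not in the set → false
  session risk score ≤ 35: 28 ≤ 35 is true
  account age < 3598 days: 1450 < 3598 is true
Combine:
[1] true AND false = false
[2.3] NOT false = true
[2] false AND false AND true = false
[3.2] NOT true = false
[3] true AND false = false
[4] true AND false = false
[5] false AND true AND true = false
[root] false OR false OR false OR false OR false = false
Overall: false → denied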